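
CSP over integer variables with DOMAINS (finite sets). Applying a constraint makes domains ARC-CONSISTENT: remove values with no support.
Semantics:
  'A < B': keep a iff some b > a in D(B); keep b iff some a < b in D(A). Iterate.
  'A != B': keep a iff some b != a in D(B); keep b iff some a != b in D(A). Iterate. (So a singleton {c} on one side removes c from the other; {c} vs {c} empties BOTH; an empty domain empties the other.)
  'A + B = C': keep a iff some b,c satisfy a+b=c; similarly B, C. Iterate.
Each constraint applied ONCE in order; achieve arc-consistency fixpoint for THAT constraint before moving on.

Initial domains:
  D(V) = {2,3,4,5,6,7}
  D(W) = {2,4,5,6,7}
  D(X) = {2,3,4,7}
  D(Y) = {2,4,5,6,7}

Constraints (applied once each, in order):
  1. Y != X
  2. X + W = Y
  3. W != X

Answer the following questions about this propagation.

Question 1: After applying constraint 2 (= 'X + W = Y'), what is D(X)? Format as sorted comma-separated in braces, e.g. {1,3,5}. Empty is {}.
Answer: {2,3,4}

Derivation:
Constraint 1 (Y != X) on D(Y)={2,4,5,6,7} D(X)={2,3,4,7}: no change
Constraint 2 (X + W = Y) on D(X)={2,3,4,7} D(W)={2,4,5,6,7} D(Y)={2,4,5,6,7}: X {2,3,4,7}->{2,3,4}; W {2,4,5,6,7}->{2,4,5}; Y {2,4,5,6,7}->{4,5,6,7}
So after constraint 2: D(X) = {2,3,4}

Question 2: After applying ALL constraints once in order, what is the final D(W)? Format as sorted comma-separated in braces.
Answer: {2,4,5}

Derivation:
Constraint 1 (Y != X) on D(Y)={2,4,5,6,7} D(X)={2,3,4,7}: no change
Constraint 2 (X + W = Y) on D(X)={2,3,4,7} D(W)={2,4,5,6,7} D(Y)={2,4,5,6,7}: X {2,3,4,7}->{2,3,4}; W {2,4,5,6,7}->{2,4,5}; Y {2,4,5,6,7}->{4,5,6,7}
Constraint 3 (W != X) on D(W)={2,4,5} D(X)={2,3,4}: no change
So after all 3 constraints: D(W) = {2,4,5}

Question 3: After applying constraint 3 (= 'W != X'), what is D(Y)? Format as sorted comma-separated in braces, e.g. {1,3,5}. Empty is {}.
Constraint 1 (Y != X) on D(Y)={2,4,5,6,7} D(X)={2,3,4,7}: no change
Constraint 2 (X + W = Y) on D(X)={2,3,4,7} D(W)={2,4,5,6,7} D(Y)={2,4,5,6,7}: X {2,3,4,7}->{2,3,4}; W {2,4,5,6,7}->{2,4,5}; Y {2,4,5,6,7}->{4,5,6,7}
Constraint 3 (W != X) on D(W)={2,4,5} D(X)={2,3,4}: no change
So after constraint 3: D(Y) = {4,5,6,7}

Answer: {4,5,6,7}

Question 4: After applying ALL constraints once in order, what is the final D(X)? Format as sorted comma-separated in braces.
Constraint 1 (Y != X) on D(Y)={2,4,5,6,7} D(X)={2,3,4,7}: no change
Constraint 2 (X + W = Y) on D(X)={2,3,4,7} D(W)={2,4,5,6,7} D(Y)={2,4,5,6,7}: X {2,3,4,7}->{2,3,4}; W {2,4,5,6,7}->{2,4,5}; Y {2,4,5,6,7}->{4,5,6,7}
Constraint 3 (W != X) on D(W)={2,4,5} D(X)={2,3,4}: no change
So after all 3 constraints: D(X) = {2,3,4}

Answer: {2,3,4}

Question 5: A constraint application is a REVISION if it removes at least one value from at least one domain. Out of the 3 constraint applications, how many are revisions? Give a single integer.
Answer: 1

Derivation:
Constraint 1 (Y != X) on D(Y)={2,4,5,6,7} D(X)={2,3,4,7}: no change => not a revision
Constraint 2 (X + W = Y) on D(X)={2,3,4,7} D(W)={2,4,5,6,7} D(Y)={2,4,5,6,7}: X {2,3,4,7}->{2,3,4}; W {2,4,5,6,7}->{2,4,5}; Y {2,4,5,6,7}->{4,5,6,7} => REVISION
Constraint 3 (W != X) on D(W)={2,4,5} D(X)={2,3,4}: no change => not a revision
Total revisions = 1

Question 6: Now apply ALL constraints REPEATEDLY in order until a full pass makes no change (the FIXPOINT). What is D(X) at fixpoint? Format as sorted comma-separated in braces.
Answer: {2,3,4}

Derivation:
pass 0 (initial): D(X)={2,3,4,7}
pass 1: W {2,4,5,6,7}->{2,4,5}; X {2,3,4,7}->{2,3,4}; Y {2,4,5,6,7}->{4,5,6,7}
pass 2: no change
Fixpoint after 2 passes: D(X) = {2,3,4}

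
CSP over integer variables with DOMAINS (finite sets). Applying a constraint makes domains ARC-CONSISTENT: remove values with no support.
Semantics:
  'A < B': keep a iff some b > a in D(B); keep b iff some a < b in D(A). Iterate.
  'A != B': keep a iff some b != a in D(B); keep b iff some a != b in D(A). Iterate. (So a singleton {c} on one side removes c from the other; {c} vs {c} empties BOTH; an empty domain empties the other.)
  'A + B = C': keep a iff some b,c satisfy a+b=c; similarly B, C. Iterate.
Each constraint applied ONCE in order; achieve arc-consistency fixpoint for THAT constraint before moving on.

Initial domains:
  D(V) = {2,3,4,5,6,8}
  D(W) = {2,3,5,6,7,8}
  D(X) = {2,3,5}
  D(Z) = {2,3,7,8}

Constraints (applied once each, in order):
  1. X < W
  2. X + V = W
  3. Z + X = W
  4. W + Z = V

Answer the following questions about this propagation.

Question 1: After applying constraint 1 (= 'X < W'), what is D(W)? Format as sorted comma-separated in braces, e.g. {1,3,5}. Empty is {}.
Constraint 1 (X < W) on D(X)={2,3,5} D(W)={2,3,5,6,7,8}: W {2,3,5,6,7,8}->{3,5,6,7,8}
So after constraint 1: D(W) = {3,5,6,7,8}

Answer: {3,5,6,7,8}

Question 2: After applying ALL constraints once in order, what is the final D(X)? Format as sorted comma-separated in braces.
Constraint 1 (X < W) on D(X)={2,3,5} D(W)={2,3,5,6,7,8}: W {2,3,5,6,7,8}->{3,5,6,7,8}
Constraint 2 (X + V = W) on D(X)={2,3,5} D(V)={2,3,4,5,6,8} D(W)={3,5,6,7,8}: V {2,3,4,5,6,8}->{2,3,4,5,6}; W {3,5,6,7,8}->{5,6,7,8}
Constraint 3 (Z + X = W) on D(Z)={2,3,7,8} D(X)={2,3,5} D(W)={5,6,7,8}: Z {2,3,7,8}->{2,3}
Constraint 4 (W + Z = V) on D(W)={5,6,7,8} D(Z)={2,3} D(V)={2,3,4,5,6}: W {5,6,7,8}->{}; Z {2,3}->{}; V {2,3,4,5,6}->{}
So after all 4 constraints: D(X) = {2,3,5}

Answer: {2,3,5}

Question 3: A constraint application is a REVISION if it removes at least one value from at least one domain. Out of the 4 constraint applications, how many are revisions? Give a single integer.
Answer: 4

Derivation:
Constraint 1 (X < W) on D(X)={2,3,5} D(W)={2,3,5,6,7,8}: W {2,3,5,6,7,8}->{3,5,6,7,8} => REVISION
Constraint 2 (X + V = W) on D(X)={2,3,5} D(V)={2,3,4,5,6,8} D(W)={3,5,6,7,8}: V {2,3,4,5,6,8}->{2,3,4,5,6}; W {3,5,6,7,8}->{5,6,7,8} => REVISION
Constraint 3 (Z + X = W) on D(Z)={2,3,7,8} D(X)={2,3,5} D(W)={5,6,7,8}: Z {2,3,7,8}->{2,3} => REVISION
Constraint 4 (W + Z = V) on D(W)={5,6,7,8} D(Z)={2,3} D(V)={2,3,4,5,6}: W {5,6,7,8}->{}; Z {2,3}->{}; V {2,3,4,5,6}->{} => REVISION
Total revisions = 4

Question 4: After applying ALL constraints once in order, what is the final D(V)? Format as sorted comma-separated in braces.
Constraint 1 (X < W) on D(X)={2,3,5} D(W)={2,3,5,6,7,8}: W {2,3,5,6,7,8}->{3,5,6,7,8}
Constraint 2 (X + V = W) on D(X)={2,3,5} D(V)={2,3,4,5,6,8} D(W)={3,5,6,7,8}: V {2,3,4,5,6,8}->{2,3,4,5,6}; W {3,5,6,7,8}->{5,6,7,8}
Constraint 3 (Z + X = W) on D(Z)={2,3,7,8} D(X)={2,3,5} D(W)={5,6,7,8}: Z {2,3,7,8}->{2,3}
Constraint 4 (W + Z = V) on D(W)={5,6,7,8} D(Z)={2,3} D(V)={2,3,4,5,6}: W {5,6,7,8}->{}; Z {2,3}->{}; V {2,3,4,5,6}->{}
So after all 4 constraints: D(V) = {}

Answer: {}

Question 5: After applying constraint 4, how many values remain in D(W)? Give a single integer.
Constraint 1 (X < W) on D(X)={2,3,5} D(W)={2,3,5,6,7,8}: W {2,3,5,6,7,8}->{3,5,6,7,8}
Constraint 2 (X + V = W) on D(X)={2,3,5} D(V)={2,3,4,5,6,8} D(W)={3,5,6,7,8}: V {2,3,4,5,6,8}->{2,3,4,5,6}; W {3,5,6,7,8}->{5,6,7,8}
Constraint 3 (Z + X = W) on D(Z)={2,3,7,8} D(X)={2,3,5} D(W)={5,6,7,8}: Z {2,3,7,8}->{2,3}
Constraint 4 (W + Z = V) on D(W)={5,6,7,8} D(Z)={2,3} D(V)={2,3,4,5,6}: W {5,6,7,8}->{}; Z {2,3}->{}; V {2,3,4,5,6}->{}
So after constraint 4: D(W)={}, size = 0

Answer: 0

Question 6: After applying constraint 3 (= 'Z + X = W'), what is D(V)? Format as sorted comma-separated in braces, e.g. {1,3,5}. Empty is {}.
Answer: {2,3,4,5,6}

Derivation:
Constraint 1 (X < W) on D(X)={2,3,5} D(W)={2,3,5,6,7,8}: W {2,3,5,6,7,8}->{3,5,6,7,8}
Constraint 2 (X + V = W) on D(X)={2,3,5} D(V)={2,3,4,5,6,8} D(W)={3,5,6,7,8}: V {2,3,4,5,6,8}->{2,3,4,5,6}; W {3,5,6,7,8}->{5,6,7,8}
Constraint 3 (Z + X = W) on D(Z)={2,3,7,8} D(X)={2,3,5} D(W)={5,6,7,8}: Z {2,3,7,8}->{2,3}
So after constraint 3: D(V) = {2,3,4,5,6}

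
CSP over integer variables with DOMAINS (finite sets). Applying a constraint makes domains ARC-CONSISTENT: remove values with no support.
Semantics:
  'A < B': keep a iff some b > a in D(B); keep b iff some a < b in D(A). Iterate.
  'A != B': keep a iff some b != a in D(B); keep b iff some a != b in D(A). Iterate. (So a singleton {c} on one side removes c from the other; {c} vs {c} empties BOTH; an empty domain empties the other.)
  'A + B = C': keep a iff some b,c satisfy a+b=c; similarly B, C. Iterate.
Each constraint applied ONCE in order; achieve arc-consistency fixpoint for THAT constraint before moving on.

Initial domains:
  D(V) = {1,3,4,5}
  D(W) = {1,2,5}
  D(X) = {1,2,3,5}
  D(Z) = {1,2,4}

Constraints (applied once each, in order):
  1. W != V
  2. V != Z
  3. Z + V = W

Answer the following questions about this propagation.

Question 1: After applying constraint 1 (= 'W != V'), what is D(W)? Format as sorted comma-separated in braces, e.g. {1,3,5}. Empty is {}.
Answer: {1,2,5}

Derivation:
Constraint 1 (W != V) on D(W)={1,2,5} D(V)={1,3,4,5}: no change
So after constraint 1: D(W) = {1,2,5}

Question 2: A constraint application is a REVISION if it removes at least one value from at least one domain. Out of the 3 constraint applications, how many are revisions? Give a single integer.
Answer: 1

Derivation:
Constraint 1 (W != V) on D(W)={1,2,5} D(V)={1,3,4,5}: no change => not a revision
Constraint 2 (V != Z) on D(V)={1,3,4,5} D(Z)={1,2,4}: no change => not a revision
Constraint 3 (Z + V = W) on D(Z)={1,2,4} D(V)={1,3,4,5} D(W)={1,2,5}: V {1,3,4,5}->{1,3,4}; W {1,2,5}->{2,5} => REVISION
Total revisions = 1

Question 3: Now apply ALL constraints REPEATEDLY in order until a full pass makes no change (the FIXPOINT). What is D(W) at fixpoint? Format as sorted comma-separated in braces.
Answer: {2,5}

Derivation:
pass 0 (initial): D(W)={1,2,5}
pass 1: V {1,3,4,5}->{1,3,4}; W {1,2,5}->{2,5}
pass 2: no change
Fixpoint after 2 passes: D(W) = {2,5}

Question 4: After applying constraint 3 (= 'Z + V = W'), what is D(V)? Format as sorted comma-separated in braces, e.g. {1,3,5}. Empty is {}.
Constraint 1 (W != V) on D(W)={1,2,5} D(V)={1,3,4,5}: no change
Constraint 2 (V != Z) on D(V)={1,3,4,5} D(Z)={1,2,4}: no change
Constraint 3 (Z + V = W) on D(Z)={1,2,4} D(V)={1,3,4,5} D(W)={1,2,5}: V {1,3,4,5}->{1,3,4}; W {1,2,5}->{2,5}
So after constraint 3: D(V) = {1,3,4}

Answer: {1,3,4}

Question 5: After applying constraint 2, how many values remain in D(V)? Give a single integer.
Answer: 4

Derivation:
Constraint 1 (W != V) on D(W)={1,2,5} D(V)={1,3,4,5}: no change
Constraint 2 (V != Z) on D(V)={1,3,4,5} D(Z)={1,2,4}: no change
So after constraint 2: D(V)={1,3,4,5}, size = 4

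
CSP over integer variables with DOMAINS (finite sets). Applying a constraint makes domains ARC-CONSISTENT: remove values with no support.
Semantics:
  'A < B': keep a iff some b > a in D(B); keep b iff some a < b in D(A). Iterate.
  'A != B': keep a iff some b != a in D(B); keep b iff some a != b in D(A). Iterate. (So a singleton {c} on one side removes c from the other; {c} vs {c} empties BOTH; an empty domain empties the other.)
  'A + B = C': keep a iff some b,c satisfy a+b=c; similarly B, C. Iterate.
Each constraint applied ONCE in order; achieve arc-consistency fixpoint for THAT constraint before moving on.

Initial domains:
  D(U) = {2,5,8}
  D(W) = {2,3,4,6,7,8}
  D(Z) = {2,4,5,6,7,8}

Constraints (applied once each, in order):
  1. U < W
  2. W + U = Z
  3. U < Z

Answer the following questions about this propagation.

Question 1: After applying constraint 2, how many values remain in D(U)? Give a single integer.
Answer: 2

Derivation:
Constraint 1 (U < W) on D(U)={2,5,8} D(W)={2,3,4,6,7,8}: U {2,5,8}->{2,5}; W {2,3,4,6,7,8}->{3,4,6,7,8}
Constraint 2 (W + U = Z) on D(W)={3,4,6,7,8} D(U)={2,5} D(Z)={2,4,5,6,7,8}: W {3,4,6,7,8}->{3,4,6}; Z {2,4,5,6,7,8}->{5,6,8}
So after constraint 2: D(U)={2,5}, size = 2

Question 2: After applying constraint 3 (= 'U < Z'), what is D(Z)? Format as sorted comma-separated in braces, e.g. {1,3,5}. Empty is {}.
Constraint 1 (U < W) on D(U)={2,5,8} D(W)={2,3,4,6,7,8}: U {2,5,8}->{2,5}; W {2,3,4,6,7,8}->{3,4,6,7,8}
Constraint 2 (W + U = Z) on D(W)={3,4,6,7,8} D(U)={2,5} D(Z)={2,4,5,6,7,8}: W {3,4,6,7,8}->{3,4,6}; Z {2,4,5,6,7,8}->{5,6,8}
Constraint 3 (U < Z) on D(U)={2,5} D(Z)={5,6,8}: no change
So after constraint 3: D(Z) = {5,6,8}

Answer: {5,6,8}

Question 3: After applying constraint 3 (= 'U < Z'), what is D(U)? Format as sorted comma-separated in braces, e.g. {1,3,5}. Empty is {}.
Constraint 1 (U < W) on D(U)={2,5,8} D(W)={2,3,4,6,7,8}: U {2,5,8}->{2,5}; W {2,3,4,6,7,8}->{3,4,6,7,8}
Constraint 2 (W + U = Z) on D(W)={3,4,6,7,8} D(U)={2,5} D(Z)={2,4,5,6,7,8}: W {3,4,6,7,8}->{3,4,6}; Z {2,4,5,6,7,8}->{5,6,8}
Constraint 3 (U < Z) on D(U)={2,5} D(Z)={5,6,8}: no change
So after constraint 3: D(U) = {2,5}

Answer: {2,5}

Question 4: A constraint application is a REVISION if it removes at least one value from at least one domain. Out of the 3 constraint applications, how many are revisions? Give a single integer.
Answer: 2

Derivation:
Constraint 1 (U < W) on D(U)={2,5,8} D(W)={2,3,4,6,7,8}: U {2,5,8}->{2,5}; W {2,3,4,6,7,8}->{3,4,6,7,8} => REVISION
Constraint 2 (W + U = Z) on D(W)={3,4,6,7,8} D(U)={2,5} D(Z)={2,4,5,6,7,8}: W {3,4,6,7,8}->{3,4,6}; Z {2,4,5,6,7,8}->{5,6,8} => REVISION
Constraint 3 (U < Z) on D(U)={2,5} D(Z)={5,6,8}: no change => not a revision
Total revisions = 2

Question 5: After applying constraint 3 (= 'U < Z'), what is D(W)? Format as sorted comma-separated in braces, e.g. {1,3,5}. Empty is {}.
Constraint 1 (U < W) on D(U)={2,5,8} D(W)={2,3,4,6,7,8}: U {2,5,8}->{2,5}; W {2,3,4,6,7,8}->{3,4,6,7,8}
Constraint 2 (W + U = Z) on D(W)={3,4,6,7,8} D(U)={2,5} D(Z)={2,4,5,6,7,8}: W {3,4,6,7,8}->{3,4,6}; Z {2,4,5,6,7,8}->{5,6,8}
Constraint 3 (U < Z) on D(U)={2,5} D(Z)={5,6,8}: no change
So after constraint 3: D(W) = {3,4,6}

Answer: {3,4,6}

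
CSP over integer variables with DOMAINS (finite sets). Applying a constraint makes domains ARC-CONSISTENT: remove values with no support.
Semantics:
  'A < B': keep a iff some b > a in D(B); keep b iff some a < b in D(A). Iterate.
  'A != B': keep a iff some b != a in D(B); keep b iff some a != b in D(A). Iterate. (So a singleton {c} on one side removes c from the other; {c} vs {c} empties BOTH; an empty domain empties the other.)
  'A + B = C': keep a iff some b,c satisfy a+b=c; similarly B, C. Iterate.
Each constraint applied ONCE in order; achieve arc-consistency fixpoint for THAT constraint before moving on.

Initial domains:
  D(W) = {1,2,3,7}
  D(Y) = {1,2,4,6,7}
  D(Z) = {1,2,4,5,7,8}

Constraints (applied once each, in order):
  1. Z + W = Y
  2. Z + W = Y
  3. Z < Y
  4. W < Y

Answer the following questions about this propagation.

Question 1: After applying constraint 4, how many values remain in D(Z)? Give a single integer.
Constraint 1 (Z + W = Y) on D(Z)={1,2,4,5,7,8} D(W)={1,2,3,7} D(Y)={1,2,4,6,7}: Z {1,2,4,5,7,8}->{1,2,4,5}; W {1,2,3,7}->{1,2,3}; Y {1,2,4,6,7}->{2,4,6,7}
Constraint 2 (Z + W = Y) on D(Z)={1,2,4,5} D(W)={1,2,3} D(Y)={2,4,6,7}: no change
Constraint 3 (Z < Y) on D(Z)={1,2,4,5} D(Y)={2,4,6,7}: no change
Constraint 4 (W < Y) on D(W)={1,2,3} D(Y)={2,4,6,7}: no change
So after constraint 4: D(Z)={1,2,4,5}, size = 4

Answer: 4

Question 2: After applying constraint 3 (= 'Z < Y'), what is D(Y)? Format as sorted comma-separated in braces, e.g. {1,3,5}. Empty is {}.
Answer: {2,4,6,7}

Derivation:
Constraint 1 (Z + W = Y) on D(Z)={1,2,4,5,7,8} D(W)={1,2,3,7} D(Y)={1,2,4,6,7}: Z {1,2,4,5,7,8}->{1,2,4,5}; W {1,2,3,7}->{1,2,3}; Y {1,2,4,6,7}->{2,4,6,7}
Constraint 2 (Z + W = Y) on D(Z)={1,2,4,5} D(W)={1,2,3} D(Y)={2,4,6,7}: no change
Constraint 3 (Z < Y) on D(Z)={1,2,4,5} D(Y)={2,4,6,7}: no change
So after constraint 3: D(Y) = {2,4,6,7}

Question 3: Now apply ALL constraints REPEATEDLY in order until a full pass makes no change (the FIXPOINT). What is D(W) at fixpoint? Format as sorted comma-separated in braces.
Answer: {1,2,3}

Derivation:
pass 0 (initial): D(W)={1,2,3,7}
pass 1: W {1,2,3,7}->{1,2,3}; Y {1,2,4,6,7}->{2,4,6,7}; Z {1,2,4,5,7,8}->{1,2,4,5}
pass 2: no change
Fixpoint after 2 passes: D(W) = {1,2,3}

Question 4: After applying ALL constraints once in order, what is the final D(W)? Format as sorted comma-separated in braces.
Answer: {1,2,3}

Derivation:
Constraint 1 (Z + W = Y) on D(Z)={1,2,4,5,7,8} D(W)={1,2,3,7} D(Y)={1,2,4,6,7}: Z {1,2,4,5,7,8}->{1,2,4,5}; W {1,2,3,7}->{1,2,3}; Y {1,2,4,6,7}->{2,4,6,7}
Constraint 2 (Z + W = Y) on D(Z)={1,2,4,5} D(W)={1,2,3} D(Y)={2,4,6,7}: no change
Constraint 3 (Z < Y) on D(Z)={1,2,4,5} D(Y)={2,4,6,7}: no change
Constraint 4 (W < Y) on D(W)={1,2,3} D(Y)={2,4,6,7}: no change
So after all 4 constraints: D(W) = {1,2,3}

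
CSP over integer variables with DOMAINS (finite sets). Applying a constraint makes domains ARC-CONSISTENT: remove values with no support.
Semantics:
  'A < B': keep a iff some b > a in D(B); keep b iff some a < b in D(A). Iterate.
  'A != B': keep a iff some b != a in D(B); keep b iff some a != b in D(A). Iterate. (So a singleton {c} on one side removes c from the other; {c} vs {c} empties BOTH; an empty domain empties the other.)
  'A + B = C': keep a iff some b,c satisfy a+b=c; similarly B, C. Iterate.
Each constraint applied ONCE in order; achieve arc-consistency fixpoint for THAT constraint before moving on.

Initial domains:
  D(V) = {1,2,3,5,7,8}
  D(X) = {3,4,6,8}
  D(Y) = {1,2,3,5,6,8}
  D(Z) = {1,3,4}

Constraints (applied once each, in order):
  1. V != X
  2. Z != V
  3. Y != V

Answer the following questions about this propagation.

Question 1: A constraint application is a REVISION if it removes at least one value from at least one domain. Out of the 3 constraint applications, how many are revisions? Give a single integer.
Answer: 0

Derivation:
Constraint 1 (V != X) on D(V)={1,2,3,5,7,8} D(X)={3,4,6,8}: no change => not a revision
Constraint 2 (Z != V) on D(Z)={1,3,4} D(V)={1,2,3,5,7,8}: no change => not a revision
Constraint 3 (Y != V) on D(Y)={1,2,3,5,6,8} D(V)={1,2,3,5,7,8}: no change => not a revision
Total revisions = 0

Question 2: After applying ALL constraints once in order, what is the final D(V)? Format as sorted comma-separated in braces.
Constraint 1 (V != X) on D(V)={1,2,3,5,7,8} D(X)={3,4,6,8}: no change
Constraint 2 (Z != V) on D(Z)={1,3,4} D(V)={1,2,3,5,7,8}: no change
Constraint 3 (Y != V) on D(Y)={1,2,3,5,6,8} D(V)={1,2,3,5,7,8}: no change
So after all 3 constraints: D(V) = {1,2,3,5,7,8}

Answer: {1,2,3,5,7,8}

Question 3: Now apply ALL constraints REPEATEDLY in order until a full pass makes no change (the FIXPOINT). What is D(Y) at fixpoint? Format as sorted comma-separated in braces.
Answer: {1,2,3,5,6,8}

Derivation:
pass 0 (initial): D(Y)={1,2,3,5,6,8}
pass 1: no change
Fixpoint after 1 passes: D(Y) = {1,2,3,5,6,8}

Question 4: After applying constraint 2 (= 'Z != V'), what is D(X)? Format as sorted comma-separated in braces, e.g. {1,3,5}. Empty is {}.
Answer: {3,4,6,8}

Derivation:
Constraint 1 (V != X) on D(V)={1,2,3,5,7,8} D(X)={3,4,6,8}: no change
Constraint 2 (Z != V) on D(Z)={1,3,4} D(V)={1,2,3,5,7,8}: no change
So after constraint 2: D(X) = {3,4,6,8}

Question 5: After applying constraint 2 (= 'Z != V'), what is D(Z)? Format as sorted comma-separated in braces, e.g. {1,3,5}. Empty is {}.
Answer: {1,3,4}

Derivation:
Constraint 1 (V != X) on D(V)={1,2,3,5,7,8} D(X)={3,4,6,8}: no change
Constraint 2 (Z != V) on D(Z)={1,3,4} D(V)={1,2,3,5,7,8}: no change
So after constraint 2: D(Z) = {1,3,4}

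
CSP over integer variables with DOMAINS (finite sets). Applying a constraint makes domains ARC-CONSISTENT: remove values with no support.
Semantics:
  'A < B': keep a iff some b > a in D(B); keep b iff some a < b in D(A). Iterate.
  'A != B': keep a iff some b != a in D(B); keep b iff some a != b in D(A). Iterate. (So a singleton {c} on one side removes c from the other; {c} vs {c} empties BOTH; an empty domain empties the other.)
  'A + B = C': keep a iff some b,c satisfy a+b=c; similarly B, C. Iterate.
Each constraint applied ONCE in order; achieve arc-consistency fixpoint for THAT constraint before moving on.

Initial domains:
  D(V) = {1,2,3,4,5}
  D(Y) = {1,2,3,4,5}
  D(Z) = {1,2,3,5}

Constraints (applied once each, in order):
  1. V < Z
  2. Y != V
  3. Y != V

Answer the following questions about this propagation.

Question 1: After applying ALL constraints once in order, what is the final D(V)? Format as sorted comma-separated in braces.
Constraint 1 (V < Z) on D(V)={1,2,3,4,5} D(Z)={1,2,3,5}: V {1,2,3,4,5}->{1,2,3,4}; Z {1,2,3,5}->{2,3,5}
Constraint 2 (Y != V) on D(Y)={1,2,3,4,5} D(V)={1,2,3,4}: no change
Constraint 3 (Y != V) on D(Y)={1,2,3,4,5} D(V)={1,2,3,4}: no change
So after all 3 constraints: D(V) = {1,2,3,4}

Answer: {1,2,3,4}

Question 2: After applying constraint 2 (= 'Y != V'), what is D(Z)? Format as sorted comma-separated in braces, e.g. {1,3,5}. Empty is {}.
Constraint 1 (V < Z) on D(V)={1,2,3,4,5} D(Z)={1,2,3,5}: V {1,2,3,4,5}->{1,2,3,4}; Z {1,2,3,5}->{2,3,5}
Constraint 2 (Y != V) on D(Y)={1,2,3,4,5} D(V)={1,2,3,4}: no change
So after constraint 2: D(Z) = {2,3,5}

Answer: {2,3,5}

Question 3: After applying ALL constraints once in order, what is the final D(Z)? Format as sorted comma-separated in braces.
Constraint 1 (V < Z) on D(V)={1,2,3,4,5} D(Z)={1,2,3,5}: V {1,2,3,4,5}->{1,2,3,4}; Z {1,2,3,5}->{2,3,5}
Constraint 2 (Y != V) on D(Y)={1,2,3,4,5} D(V)={1,2,3,4}: no change
Constraint 3 (Y != V) on D(Y)={1,2,3,4,5} D(V)={1,2,3,4}: no change
So after all 3 constraints: D(Z) = {2,3,5}

Answer: {2,3,5}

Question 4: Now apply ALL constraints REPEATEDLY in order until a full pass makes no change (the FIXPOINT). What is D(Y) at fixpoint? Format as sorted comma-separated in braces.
pass 0 (initial): D(Y)={1,2,3,4,5}
pass 1: V {1,2,3,4,5}->{1,2,3,4}; Z {1,2,3,5}->{2,3,5}
pass 2: no change
Fixpoint after 2 passes: D(Y) = {1,2,3,4,5}

Answer: {1,2,3,4,5}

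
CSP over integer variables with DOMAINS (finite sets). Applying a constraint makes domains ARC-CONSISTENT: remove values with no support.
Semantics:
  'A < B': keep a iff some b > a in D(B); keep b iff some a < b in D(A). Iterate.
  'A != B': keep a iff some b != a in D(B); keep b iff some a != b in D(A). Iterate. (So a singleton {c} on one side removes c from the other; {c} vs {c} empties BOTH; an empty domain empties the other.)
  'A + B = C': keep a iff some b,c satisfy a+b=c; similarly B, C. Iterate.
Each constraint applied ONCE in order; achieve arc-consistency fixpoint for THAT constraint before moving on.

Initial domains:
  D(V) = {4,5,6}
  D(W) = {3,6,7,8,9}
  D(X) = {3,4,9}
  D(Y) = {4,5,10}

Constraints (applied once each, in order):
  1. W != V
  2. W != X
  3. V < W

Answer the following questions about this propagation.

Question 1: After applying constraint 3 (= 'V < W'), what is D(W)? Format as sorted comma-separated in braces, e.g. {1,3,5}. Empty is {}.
Constraint 1 (W != V) on D(W)={3,6,7,8,9} D(V)={4,5,6}: no change
Constraint 2 (W != X) on D(W)={3,6,7,8,9} D(X)={3,4,9}: no change
Constraint 3 (V < W) on D(V)={4,5,6} D(W)={3,6,7,8,9}: W {3,6,7,8,9}->{6,7,8,9}
So after constraint 3: D(W) = {6,7,8,9}

Answer: {6,7,8,9}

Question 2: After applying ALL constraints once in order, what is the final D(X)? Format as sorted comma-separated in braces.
Constraint 1 (W != V) on D(W)={3,6,7,8,9} D(V)={4,5,6}: no change
Constraint 2 (W != X) on D(W)={3,6,7,8,9} D(X)={3,4,9}: no change
Constraint 3 (V < W) on D(V)={4,5,6} D(W)={3,6,7,8,9}: W {3,6,7,8,9}->{6,7,8,9}
So after all 3 constraints: D(X) = {3,4,9}

Answer: {3,4,9}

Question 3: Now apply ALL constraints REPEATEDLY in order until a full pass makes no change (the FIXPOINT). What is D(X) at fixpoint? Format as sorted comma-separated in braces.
pass 0 (initial): D(X)={3,4,9}
pass 1: W {3,6,7,8,9}->{6,7,8,9}
pass 2: no change
Fixpoint after 2 passes: D(X) = {3,4,9}

Answer: {3,4,9}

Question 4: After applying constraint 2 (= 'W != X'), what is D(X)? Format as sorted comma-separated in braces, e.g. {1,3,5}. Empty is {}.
Constraint 1 (W != V) on D(W)={3,6,7,8,9} D(V)={4,5,6}: no change
Constraint 2 (W != X) on D(W)={3,6,7,8,9} D(X)={3,4,9}: no change
So after constraint 2: D(X) = {3,4,9}

Answer: {3,4,9}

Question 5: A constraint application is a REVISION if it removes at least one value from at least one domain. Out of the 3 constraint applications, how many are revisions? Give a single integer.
Answer: 1

Derivation:
Constraint 1 (W != V) on D(W)={3,6,7,8,9} D(V)={4,5,6}: no change => not a revision
Constraint 2 (W != X) on D(W)={3,6,7,8,9} D(X)={3,4,9}: no change => not a revision
Constraint 3 (V < W) on D(V)={4,5,6} D(W)={3,6,7,8,9}: W {3,6,7,8,9}->{6,7,8,9} => REVISION
Total revisions = 1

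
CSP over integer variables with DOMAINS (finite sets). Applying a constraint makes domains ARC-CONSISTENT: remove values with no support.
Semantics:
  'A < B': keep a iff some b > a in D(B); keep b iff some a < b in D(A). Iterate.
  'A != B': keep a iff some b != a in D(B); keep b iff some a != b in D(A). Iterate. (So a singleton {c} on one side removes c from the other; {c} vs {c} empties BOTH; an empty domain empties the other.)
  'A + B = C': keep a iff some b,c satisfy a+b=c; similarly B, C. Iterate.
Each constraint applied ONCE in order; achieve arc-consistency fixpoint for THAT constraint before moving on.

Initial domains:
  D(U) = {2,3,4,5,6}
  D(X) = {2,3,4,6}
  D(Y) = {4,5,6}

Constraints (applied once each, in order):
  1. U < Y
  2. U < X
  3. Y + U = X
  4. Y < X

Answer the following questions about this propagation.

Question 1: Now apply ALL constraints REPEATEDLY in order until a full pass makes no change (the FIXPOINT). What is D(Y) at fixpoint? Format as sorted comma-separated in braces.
pass 0 (initial): D(Y)={4,5,6}
pass 1: U {2,3,4,5,6}->{2}; X {2,3,4,6}->{6}; Y {4,5,6}->{4}
pass 2: no change
Fixpoint after 2 passes: D(Y) = {4}

Answer: {4}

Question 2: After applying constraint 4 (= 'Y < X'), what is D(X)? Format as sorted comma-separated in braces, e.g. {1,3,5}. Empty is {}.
Constraint 1 (U < Y) on D(U)={2,3,4,5,6} D(Y)={4,5,6}: U {2,3,4,5,6}->{2,3,4,5}
Constraint 2 (U < X) on D(U)={2,3,4,5} D(X)={2,3,4,6}: X {2,3,4,6}->{3,4,6}
Constraint 3 (Y + U = X) on D(Y)={4,5,6} D(U)={2,3,4,5} D(X)={3,4,6}: Y {4,5,6}->{4}; U {2,3,4,5}->{2}; X {3,4,6}->{6}
Constraint 4 (Y < X) on D(Y)={4} D(X)={6}: no change
So after constraint 4: D(X) = {6}

Answer: {6}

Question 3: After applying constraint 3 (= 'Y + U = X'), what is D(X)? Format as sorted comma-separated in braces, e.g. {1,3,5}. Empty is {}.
Answer: {6}

Derivation:
Constraint 1 (U < Y) on D(U)={2,3,4,5,6} D(Y)={4,5,6}: U {2,3,4,5,6}->{2,3,4,5}
Constraint 2 (U < X) on D(U)={2,3,4,5} D(X)={2,3,4,6}: X {2,3,4,6}->{3,4,6}
Constraint 3 (Y + U = X) on D(Y)={4,5,6} D(U)={2,3,4,5} D(X)={3,4,6}: Y {4,5,6}->{4}; U {2,3,4,5}->{2}; X {3,4,6}->{6}
So after constraint 3: D(X) = {6}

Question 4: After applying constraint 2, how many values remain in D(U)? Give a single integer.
Constraint 1 (U < Y) on D(U)={2,3,4,5,6} D(Y)={4,5,6}: U {2,3,4,5,6}->{2,3,4,5}
Constraint 2 (U < X) on D(U)={2,3,4,5} D(X)={2,3,4,6}: X {2,3,4,6}->{3,4,6}
So after constraint 2: D(U)={2,3,4,5}, size = 4

Answer: 4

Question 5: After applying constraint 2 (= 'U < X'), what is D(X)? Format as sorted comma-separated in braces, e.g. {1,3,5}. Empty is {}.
Answer: {3,4,6}

Derivation:
Constraint 1 (U < Y) on D(U)={2,3,4,5,6} D(Y)={4,5,6}: U {2,3,4,5,6}->{2,3,4,5}
Constraint 2 (U < X) on D(U)={2,3,4,5} D(X)={2,3,4,6}: X {2,3,4,6}->{3,4,6}
So after constraint 2: D(X) = {3,4,6}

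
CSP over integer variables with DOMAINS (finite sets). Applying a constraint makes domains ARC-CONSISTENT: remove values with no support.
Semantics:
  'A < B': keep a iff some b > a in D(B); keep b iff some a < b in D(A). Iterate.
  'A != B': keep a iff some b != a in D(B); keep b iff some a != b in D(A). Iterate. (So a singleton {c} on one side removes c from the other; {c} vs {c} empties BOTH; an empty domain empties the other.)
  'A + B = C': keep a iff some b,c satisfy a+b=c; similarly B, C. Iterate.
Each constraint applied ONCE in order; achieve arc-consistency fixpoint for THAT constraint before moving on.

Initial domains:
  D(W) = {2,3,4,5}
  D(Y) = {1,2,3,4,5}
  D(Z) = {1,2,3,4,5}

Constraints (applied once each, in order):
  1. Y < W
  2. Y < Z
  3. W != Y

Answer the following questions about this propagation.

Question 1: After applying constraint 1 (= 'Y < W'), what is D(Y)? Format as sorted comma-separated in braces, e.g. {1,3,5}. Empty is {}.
Constraint 1 (Y < W) on D(Y)={1,2,3,4,5} D(W)={2,3,4,5}: Y {1,2,3,4,5}->{1,2,3,4}
So after constraint 1: D(Y) = {1,2,3,4}

Answer: {1,2,3,4}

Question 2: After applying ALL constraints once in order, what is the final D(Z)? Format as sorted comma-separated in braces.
Answer: {2,3,4,5}

Derivation:
Constraint 1 (Y < W) on D(Y)={1,2,3,4,5} D(W)={2,3,4,5}: Y {1,2,3,4,5}->{1,2,3,4}
Constraint 2 (Y < Z) on D(Y)={1,2,3,4} D(Z)={1,2,3,4,5}: Z {1,2,3,4,5}->{2,3,4,5}
Constraint 3 (W != Y) on D(W)={2,3,4,5} D(Y)={1,2,3,4}: no change
So after all 3 constraints: D(Z) = {2,3,4,5}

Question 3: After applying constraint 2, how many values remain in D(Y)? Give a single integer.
Answer: 4

Derivation:
Constraint 1 (Y < W) on D(Y)={1,2,3,4,5} D(W)={2,3,4,5}: Y {1,2,3,4,5}->{1,2,3,4}
Constraint 2 (Y < Z) on D(Y)={1,2,3,4} D(Z)={1,2,3,4,5}: Z {1,2,3,4,5}->{2,3,4,5}
So after constraint 2: D(Y)={1,2,3,4}, size = 4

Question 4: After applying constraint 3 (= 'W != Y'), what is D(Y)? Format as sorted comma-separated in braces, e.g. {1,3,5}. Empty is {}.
Constraint 1 (Y < W) on D(Y)={1,2,3,4,5} D(W)={2,3,4,5}: Y {1,2,3,4,5}->{1,2,3,4}
Constraint 2 (Y < Z) on D(Y)={1,2,3,4} D(Z)={1,2,3,4,5}: Z {1,2,3,4,5}->{2,3,4,5}
Constraint 3 (W != Y) on D(W)={2,3,4,5} D(Y)={1,2,3,4}: no change
So after constraint 3: D(Y) = {1,2,3,4}

Answer: {1,2,3,4}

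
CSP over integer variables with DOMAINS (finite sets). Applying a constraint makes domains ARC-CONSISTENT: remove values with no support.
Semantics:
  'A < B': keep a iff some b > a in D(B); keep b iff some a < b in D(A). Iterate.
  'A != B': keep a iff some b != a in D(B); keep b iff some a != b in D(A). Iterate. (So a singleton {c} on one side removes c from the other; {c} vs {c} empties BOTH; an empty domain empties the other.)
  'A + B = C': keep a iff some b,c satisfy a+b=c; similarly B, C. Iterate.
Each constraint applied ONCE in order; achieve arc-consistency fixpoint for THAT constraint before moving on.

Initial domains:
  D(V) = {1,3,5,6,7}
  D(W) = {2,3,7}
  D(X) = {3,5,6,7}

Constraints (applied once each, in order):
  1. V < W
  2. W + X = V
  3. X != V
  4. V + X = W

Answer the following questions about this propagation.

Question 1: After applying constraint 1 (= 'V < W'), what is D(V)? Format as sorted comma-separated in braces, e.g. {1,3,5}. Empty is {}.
Constraint 1 (V < W) on D(V)={1,3,5,6,7} D(W)={2,3,7}: V {1,3,5,6,7}->{1,3,5,6}
So after constraint 1: D(V) = {1,3,5,6}

Answer: {1,3,5,6}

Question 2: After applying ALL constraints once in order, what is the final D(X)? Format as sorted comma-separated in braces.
Constraint 1 (V < W) on D(V)={1,3,5,6,7} D(W)={2,3,7}: V {1,3,5,6,7}->{1,3,5,6}
Constraint 2 (W + X = V) on D(W)={2,3,7} D(X)={3,5,6,7} D(V)={1,3,5,6}: W {2,3,7}->{2,3}; X {3,5,6,7}->{3}; V {1,3,5,6}->{5,6}
Constraint 3 (X != V) on D(X)={3} D(V)={5,6}: no change
Constraint 4 (V + X = W) on D(V)={5,6} D(X)={3} D(W)={2,3}: V {5,6}->{}; X {3}->{}; W {2,3}->{}
So after all 4 constraints: D(X) = {}

Answer: {}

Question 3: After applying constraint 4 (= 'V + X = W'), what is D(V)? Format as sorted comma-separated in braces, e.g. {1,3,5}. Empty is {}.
Constraint 1 (V < W) on D(V)={1,3,5,6,7} D(W)={2,3,7}: V {1,3,5,6,7}->{1,3,5,6}
Constraint 2 (W + X = V) on D(W)={2,3,7} D(X)={3,5,6,7} D(V)={1,3,5,6}: W {2,3,7}->{2,3}; X {3,5,6,7}->{3}; V {1,3,5,6}->{5,6}
Constraint 3 (X != V) on D(X)={3} D(V)={5,6}: no change
Constraint 4 (V + X = W) on D(V)={5,6} D(X)={3} D(W)={2,3}: V {5,6}->{}; X {3}->{}; W {2,3}->{}
So after constraint 4: D(V) = {}

Answer: {}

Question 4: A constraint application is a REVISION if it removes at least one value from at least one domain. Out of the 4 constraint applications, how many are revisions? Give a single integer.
Constraint 1 (V < W) on D(V)={1,3,5,6,7} D(W)={2,3,7}: V {1,3,5,6,7}->{1,3,5,6} => REVISION
Constraint 2 (W + X = V) on D(W)={2,3,7} D(X)={3,5,6,7} D(V)={1,3,5,6}: W {2,3,7}->{2,3}; X {3,5,6,7}->{3}; V {1,3,5,6}->{5,6} => REVISION
Constraint 3 (X != V) on D(X)={3} D(V)={5,6}: no change => not a revision
Constraint 4 (V + X = W) on D(V)={5,6} D(X)={3} D(W)={2,3}: V {5,6}->{}; X {3}->{}; W {2,3}->{} => REVISION
Total revisions = 3

Answer: 3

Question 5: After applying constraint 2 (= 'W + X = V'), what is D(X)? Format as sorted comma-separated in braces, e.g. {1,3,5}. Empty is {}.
Constraint 1 (V < W) on D(V)={1,3,5,6,7} D(W)={2,3,7}: V {1,3,5,6,7}->{1,3,5,6}
Constraint 2 (W + X = V) on D(W)={2,3,7} D(X)={3,5,6,7} D(V)={1,3,5,6}: W {2,3,7}->{2,3}; X {3,5,6,7}->{3}; V {1,3,5,6}->{5,6}
So after constraint 2: D(X) = {3}

Answer: {3}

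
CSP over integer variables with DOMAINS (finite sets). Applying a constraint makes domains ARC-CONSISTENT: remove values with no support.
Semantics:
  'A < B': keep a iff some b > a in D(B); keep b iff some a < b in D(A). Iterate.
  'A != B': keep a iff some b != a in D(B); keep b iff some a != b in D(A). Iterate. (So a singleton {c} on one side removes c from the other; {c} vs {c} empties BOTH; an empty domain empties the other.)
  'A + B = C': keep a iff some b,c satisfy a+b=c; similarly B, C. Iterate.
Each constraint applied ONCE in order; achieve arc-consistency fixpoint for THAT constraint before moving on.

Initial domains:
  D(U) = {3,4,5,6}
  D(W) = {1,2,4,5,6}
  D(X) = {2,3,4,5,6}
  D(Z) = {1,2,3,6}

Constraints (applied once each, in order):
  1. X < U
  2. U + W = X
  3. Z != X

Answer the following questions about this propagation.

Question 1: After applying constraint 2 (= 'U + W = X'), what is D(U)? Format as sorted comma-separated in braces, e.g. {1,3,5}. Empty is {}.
Answer: {3,4}

Derivation:
Constraint 1 (X < U) on D(X)={2,3,4,5,6} D(U)={3,4,5,6}: X {2,3,4,5,6}->{2,3,4,5}
Constraint 2 (U + W = X) on D(U)={3,4,5,6} D(W)={1,2,4,5,6} D(X)={2,3,4,5}: U {3,4,5,6}->{3,4}; W {1,2,4,5,6}->{1,2}; X {2,3,4,5}->{4,5}
So after constraint 2: D(U) = {3,4}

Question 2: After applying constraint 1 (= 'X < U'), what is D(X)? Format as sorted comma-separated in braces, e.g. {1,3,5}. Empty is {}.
Constraint 1 (X < U) on D(X)={2,3,4,5,6} D(U)={3,4,5,6}: X {2,3,4,5,6}->{2,3,4,5}
So after constraint 1: D(X) = {2,3,4,5}

Answer: {2,3,4,5}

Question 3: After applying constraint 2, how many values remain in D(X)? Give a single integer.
Constraint 1 (X < U) on D(X)={2,3,4,5,6} D(U)={3,4,5,6}: X {2,3,4,5,6}->{2,3,4,5}
Constraint 2 (U + W = X) on D(U)={3,4,5,6} D(W)={1,2,4,5,6} D(X)={2,3,4,5}: U {3,4,5,6}->{3,4}; W {1,2,4,5,6}->{1,2}; X {2,3,4,5}->{4,5}
So after constraint 2: D(X)={4,5}, size = 2

Answer: 2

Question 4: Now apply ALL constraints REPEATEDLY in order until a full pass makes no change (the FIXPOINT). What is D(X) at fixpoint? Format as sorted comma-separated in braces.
Answer: {}

Derivation:
pass 0 (initial): D(X)={2,3,4,5,6}
pass 1: U {3,4,5,6}->{3,4}; W {1,2,4,5,6}->{1,2}; X {2,3,4,5,6}->{4,5}
pass 2: U {3,4}->{}; W {1,2}->{}; X {4,5}->{}; Z {1,2,3,6}->{}
pass 3: no change
Fixpoint after 3 passes: D(X) = {}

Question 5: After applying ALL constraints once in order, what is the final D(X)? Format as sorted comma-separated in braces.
Constraint 1 (X < U) on D(X)={2,3,4,5,6} D(U)={3,4,5,6}: X {2,3,4,5,6}->{2,3,4,5}
Constraint 2 (U + W = X) on D(U)={3,4,5,6} D(W)={1,2,4,5,6} D(X)={2,3,4,5}: U {3,4,5,6}->{3,4}; W {1,2,4,5,6}->{1,2}; X {2,3,4,5}->{4,5}
Constraint 3 (Z != X) on D(Z)={1,2,3,6} D(X)={4,5}: no change
So after all 3 constraints: D(X) = {4,5}

Answer: {4,5}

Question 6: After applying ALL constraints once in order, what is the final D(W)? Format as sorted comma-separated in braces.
Answer: {1,2}

Derivation:
Constraint 1 (X < U) on D(X)={2,3,4,5,6} D(U)={3,4,5,6}: X {2,3,4,5,6}->{2,3,4,5}
Constraint 2 (U + W = X) on D(U)={3,4,5,6} D(W)={1,2,4,5,6} D(X)={2,3,4,5}: U {3,4,5,6}->{3,4}; W {1,2,4,5,6}->{1,2}; X {2,3,4,5}->{4,5}
Constraint 3 (Z != X) on D(Z)={1,2,3,6} D(X)={4,5}: no change
So after all 3 constraints: D(W) = {1,2}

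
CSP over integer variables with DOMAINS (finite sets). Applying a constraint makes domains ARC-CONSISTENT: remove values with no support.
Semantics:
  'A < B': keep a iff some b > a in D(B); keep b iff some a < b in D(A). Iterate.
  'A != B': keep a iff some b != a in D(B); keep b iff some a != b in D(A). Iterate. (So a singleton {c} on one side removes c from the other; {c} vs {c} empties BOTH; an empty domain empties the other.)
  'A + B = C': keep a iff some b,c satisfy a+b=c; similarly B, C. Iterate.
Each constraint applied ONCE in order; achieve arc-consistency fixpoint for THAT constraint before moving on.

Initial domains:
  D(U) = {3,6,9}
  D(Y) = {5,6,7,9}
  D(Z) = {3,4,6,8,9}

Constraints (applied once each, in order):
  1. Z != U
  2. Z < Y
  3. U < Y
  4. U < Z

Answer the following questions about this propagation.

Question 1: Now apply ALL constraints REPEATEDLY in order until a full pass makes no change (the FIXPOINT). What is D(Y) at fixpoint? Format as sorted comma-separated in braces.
pass 0 (initial): D(Y)={5,6,7,9}
pass 1: U {3,6,9}->{3,6}; Z {3,4,6,8,9}->{4,6,8}
pass 2: no change
Fixpoint after 2 passes: D(Y) = {5,6,7,9}

Answer: {5,6,7,9}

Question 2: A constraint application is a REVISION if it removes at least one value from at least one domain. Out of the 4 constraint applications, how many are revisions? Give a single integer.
Answer: 3

Derivation:
Constraint 1 (Z != U) on D(Z)={3,4,6,8,9} D(U)={3,6,9}: no change => not a revision
Constraint 2 (Z < Y) on D(Z)={3,4,6,8,9} D(Y)={5,6,7,9}: Z {3,4,6,8,9}->{3,4,6,8} => REVISION
Constraint 3 (U < Y) on D(U)={3,6,9} D(Y)={5,6,7,9}: U {3,6,9}->{3,6} => REVISION
Constraint 4 (U < Z) on D(U)={3,6} D(Z)={3,4,6,8}: Z {3,4,6,8}->{4,6,8} => REVISION
Total revisions = 3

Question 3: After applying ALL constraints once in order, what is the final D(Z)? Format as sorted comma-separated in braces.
Constraint 1 (Z != U) on D(Z)={3,4,6,8,9} D(U)={3,6,9}: no change
Constraint 2 (Z < Y) on D(Z)={3,4,6,8,9} D(Y)={5,6,7,9}: Z {3,4,6,8,9}->{3,4,6,8}
Constraint 3 (U < Y) on D(U)={3,6,9} D(Y)={5,6,7,9}: U {3,6,9}->{3,6}
Constraint 4 (U < Z) on D(U)={3,6} D(Z)={3,4,6,8}: Z {3,4,6,8}->{4,6,8}
So after all 4 constraints: D(Z) = {4,6,8}

Answer: {4,6,8}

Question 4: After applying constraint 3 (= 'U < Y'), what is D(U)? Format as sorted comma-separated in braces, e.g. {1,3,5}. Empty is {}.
Answer: {3,6}

Derivation:
Constraint 1 (Z != U) on D(Z)={3,4,6,8,9} D(U)={3,6,9}: no change
Constraint 2 (Z < Y) on D(Z)={3,4,6,8,9} D(Y)={5,6,7,9}: Z {3,4,6,8,9}->{3,4,6,8}
Constraint 3 (U < Y) on D(U)={3,6,9} D(Y)={5,6,7,9}: U {3,6,9}->{3,6}
So after constraint 3: D(U) = {3,6}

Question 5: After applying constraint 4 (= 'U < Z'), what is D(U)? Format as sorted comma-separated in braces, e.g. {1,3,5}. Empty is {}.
Constraint 1 (Z != U) on D(Z)={3,4,6,8,9} D(U)={3,6,9}: no change
Constraint 2 (Z < Y) on D(Z)={3,4,6,8,9} D(Y)={5,6,7,9}: Z {3,4,6,8,9}->{3,4,6,8}
Constraint 3 (U < Y) on D(U)={3,6,9} D(Y)={5,6,7,9}: U {3,6,9}->{3,6}
Constraint 4 (U < Z) on D(U)={3,6} D(Z)={3,4,6,8}: Z {3,4,6,8}->{4,6,8}
So after constraint 4: D(U) = {3,6}

Answer: {3,6}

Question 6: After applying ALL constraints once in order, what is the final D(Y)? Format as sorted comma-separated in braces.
Answer: {5,6,7,9}

Derivation:
Constraint 1 (Z != U) on D(Z)={3,4,6,8,9} D(U)={3,6,9}: no change
Constraint 2 (Z < Y) on D(Z)={3,4,6,8,9} D(Y)={5,6,7,9}: Z {3,4,6,8,9}->{3,4,6,8}
Constraint 3 (U < Y) on D(U)={3,6,9} D(Y)={5,6,7,9}: U {3,6,9}->{3,6}
Constraint 4 (U < Z) on D(U)={3,6} D(Z)={3,4,6,8}: Z {3,4,6,8}->{4,6,8}
So after all 4 constraints: D(Y) = {5,6,7,9}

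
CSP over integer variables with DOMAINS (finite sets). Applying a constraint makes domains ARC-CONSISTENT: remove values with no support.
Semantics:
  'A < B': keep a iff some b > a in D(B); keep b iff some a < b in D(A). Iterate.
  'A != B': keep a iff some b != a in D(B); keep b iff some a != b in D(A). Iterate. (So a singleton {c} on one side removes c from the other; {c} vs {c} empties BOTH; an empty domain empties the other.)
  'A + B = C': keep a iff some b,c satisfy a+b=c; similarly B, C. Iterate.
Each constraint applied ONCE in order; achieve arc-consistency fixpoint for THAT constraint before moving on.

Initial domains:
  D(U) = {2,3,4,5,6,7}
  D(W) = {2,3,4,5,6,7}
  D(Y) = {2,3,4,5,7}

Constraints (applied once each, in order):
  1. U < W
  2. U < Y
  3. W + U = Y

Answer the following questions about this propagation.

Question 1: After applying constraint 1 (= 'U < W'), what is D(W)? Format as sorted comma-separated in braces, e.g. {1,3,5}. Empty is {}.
Constraint 1 (U < W) on D(U)={2,3,4,5,6,7} D(W)={2,3,4,5,6,7}: U {2,3,4,5,6,7}->{2,3,4,5,6}; W {2,3,4,5,6,7}->{3,4,5,6,7}
So after constraint 1: D(W) = {3,4,5,6,7}

Answer: {3,4,5,6,7}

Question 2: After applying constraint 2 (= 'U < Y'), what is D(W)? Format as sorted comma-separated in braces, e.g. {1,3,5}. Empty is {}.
Constraint 1 (U < W) on D(U)={2,3,4,5,6,7} D(W)={2,3,4,5,6,7}: U {2,3,4,5,6,7}->{2,3,4,5,6}; W {2,3,4,5,6,7}->{3,4,5,6,7}
Constraint 2 (U < Y) on D(U)={2,3,4,5,6} D(Y)={2,3,4,5,7}: Y {2,3,4,5,7}->{3,4,5,7}
So after constraint 2: D(W) = {3,4,5,6,7}

Answer: {3,4,5,6,7}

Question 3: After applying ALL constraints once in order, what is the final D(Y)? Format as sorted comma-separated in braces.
Constraint 1 (U < W) on D(U)={2,3,4,5,6,7} D(W)={2,3,4,5,6,7}: U {2,3,4,5,6,7}->{2,3,4,5,6}; W {2,3,4,5,6,7}->{3,4,5,6,7}
Constraint 2 (U < Y) on D(U)={2,3,4,5,6} D(Y)={2,3,4,5,7}: Y {2,3,4,5,7}->{3,4,5,7}
Constraint 3 (W + U = Y) on D(W)={3,4,5,6,7} D(U)={2,3,4,5,6} D(Y)={3,4,5,7}: W {3,4,5,6,7}->{3,4,5}; U {2,3,4,5,6}->{2,3,4}; Y {3,4,5,7}->{5,7}
So after all 3 constraints: D(Y) = {5,7}

Answer: {5,7}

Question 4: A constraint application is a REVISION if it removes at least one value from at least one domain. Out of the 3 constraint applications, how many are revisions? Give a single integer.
Constraint 1 (U < W) on D(U)={2,3,4,5,6,7} D(W)={2,3,4,5,6,7}: U {2,3,4,5,6,7}->{2,3,4,5,6}; W {2,3,4,5,6,7}->{3,4,5,6,7} => REVISION
Constraint 2 (U < Y) on D(U)={2,3,4,5,6} D(Y)={2,3,4,5,7}: Y {2,3,4,5,7}->{3,4,5,7} => REVISION
Constraint 3 (W + U = Y) on D(W)={3,4,5,6,7} D(U)={2,3,4,5,6} D(Y)={3,4,5,7}: W {3,4,5,6,7}->{3,4,5}; U {2,3,4,5,6}->{2,3,4}; Y {3,4,5,7}->{5,7} => REVISION
Total revisions = 3

Answer: 3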